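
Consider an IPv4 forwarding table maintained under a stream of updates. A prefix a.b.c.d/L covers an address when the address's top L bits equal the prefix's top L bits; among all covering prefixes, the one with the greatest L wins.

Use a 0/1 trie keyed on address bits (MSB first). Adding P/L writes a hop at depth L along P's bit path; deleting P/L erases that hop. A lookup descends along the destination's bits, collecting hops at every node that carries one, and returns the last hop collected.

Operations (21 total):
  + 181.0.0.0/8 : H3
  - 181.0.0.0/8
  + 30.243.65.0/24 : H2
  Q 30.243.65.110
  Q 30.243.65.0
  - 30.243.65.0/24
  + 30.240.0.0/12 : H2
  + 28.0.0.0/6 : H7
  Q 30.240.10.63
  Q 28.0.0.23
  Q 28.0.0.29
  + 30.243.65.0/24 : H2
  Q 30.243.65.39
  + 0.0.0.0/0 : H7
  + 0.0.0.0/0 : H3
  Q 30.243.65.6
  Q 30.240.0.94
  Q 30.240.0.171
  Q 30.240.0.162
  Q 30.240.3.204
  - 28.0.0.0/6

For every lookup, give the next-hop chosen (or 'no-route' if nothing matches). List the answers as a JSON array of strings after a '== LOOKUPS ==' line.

Process each operation:
  + 181.0.0.0/8 (H3) depth=8
  - 181.0.0.0/8 clear@8
  + 30.243.65.0/24 (H2) depth=24
  ? 30.243.65.110  path d0:-→d1:-→d2:-→d3:-→d4:-→d5:-→d6:-→d7:-→d8:-→d9:-→d10:-→d11:-→d12:-→d13:-→d14:-→d15:-→d16:-→d17:-→d18:-→d19:-→d20:-→d21:-→d22:-→d23:-→d24:H2  best=H2
  ? 30.243.65.0  path d0:-→d1:-→d2:-→d3:-→d4:-→d5:-→d6:-→d7:-→d8:-→d9:-→d10:-→d11:-→d12:-→d13:-→d14:-→d15:-→d16:-→d17:-→d18:-→d19:-→d20:-→d21:-→d22:-→d23:-→d24:H2  best=H2
  - 30.243.65.0/24 clear@24
  + 30.240.0.0/12 (H2) depth=12
  + 28.0.0.0/6 (H7) depth=6
  ? 30.240.10.63  path d0:-→d1:-→d2:-→d3:-→d4:-→d5:-→d6:H7→d7:-→d8:-→d9:-→d10:-→d11:-→d12:H2→d13:-→d14:-  best=H2
  ? 28.0.0.23  path d0:-→d1:-→d2:-→d3:-→d4:-→d5:-→d6:H7  best=H7
  ? 28.0.0.29  path d0:-→d1:-→d2:-→d3:-→d4:-→d5:-→d6:H7  best=H7
  + 30.243.65.0/24 (H2) depth=24
  ? 30.243.65.39  path d0:-→d1:-→d2:-→d3:-→d4:-→d5:-→d6:H7→d7:-→d8:-→d9:-→d10:-→d11:-→d12:H2→d13:-→d14:-→d15:-→d16:-→d17:-→d18:-→d19:-→d20:-→d21:-→d22:-→d23:-→d24:H2  best=H2
  + 0.0.0.0/0 (H7) depth=0
  + 0.0.0.0/0 (H3) depth=0
  ? 30.243.65.6  path d0:H3→d1:-→d2:-→d3:-→d4:-→d5:-→d6:H7→d7:-→d8:-→d9:-→d10:-→d11:-→d12:H2→d13:-→d14:-→d15:-→d16:-→d17:-→d18:-→d19:-→d20:-→d21:-→d22:-→d23:-→d24:H2  best=H2
  ? 30.240.0.94  path d0:H3→d1:-→d2:-→d3:-→d4:-→d5:-→d6:H7→d7:-→d8:-→d9:-→d10:-→d11:-→d12:H2→d13:-→d14:-  best=H2
  ? 30.240.0.171  path d0:H3→d1:-→d2:-→d3:-→d4:-→d5:-→d6:H7→d7:-→d8:-→d9:-→d10:-→d11:-→d12:H2→d13:-→d14:-  best=H2
  ? 30.240.0.162  path d0:H3→d1:-→d2:-→d3:-→d4:-→d5:-→d6:H7→d7:-→d8:-→d9:-→d10:-→d11:-→d12:H2→d13:-→d14:-  best=H2
  ? 30.240.3.204  path d0:H3→d1:-→d2:-→d3:-→d4:-→d5:-→d6:H7→d7:-→d8:-→d9:-→d10:-→d11:-→d12:H2→d13:-→d14:-  best=H2
  - 28.0.0.0/6 clear@6

== LOOKUPS ==
["H2","H2","H2","H7","H7","H2","H2","H2","H2","H2","H2"]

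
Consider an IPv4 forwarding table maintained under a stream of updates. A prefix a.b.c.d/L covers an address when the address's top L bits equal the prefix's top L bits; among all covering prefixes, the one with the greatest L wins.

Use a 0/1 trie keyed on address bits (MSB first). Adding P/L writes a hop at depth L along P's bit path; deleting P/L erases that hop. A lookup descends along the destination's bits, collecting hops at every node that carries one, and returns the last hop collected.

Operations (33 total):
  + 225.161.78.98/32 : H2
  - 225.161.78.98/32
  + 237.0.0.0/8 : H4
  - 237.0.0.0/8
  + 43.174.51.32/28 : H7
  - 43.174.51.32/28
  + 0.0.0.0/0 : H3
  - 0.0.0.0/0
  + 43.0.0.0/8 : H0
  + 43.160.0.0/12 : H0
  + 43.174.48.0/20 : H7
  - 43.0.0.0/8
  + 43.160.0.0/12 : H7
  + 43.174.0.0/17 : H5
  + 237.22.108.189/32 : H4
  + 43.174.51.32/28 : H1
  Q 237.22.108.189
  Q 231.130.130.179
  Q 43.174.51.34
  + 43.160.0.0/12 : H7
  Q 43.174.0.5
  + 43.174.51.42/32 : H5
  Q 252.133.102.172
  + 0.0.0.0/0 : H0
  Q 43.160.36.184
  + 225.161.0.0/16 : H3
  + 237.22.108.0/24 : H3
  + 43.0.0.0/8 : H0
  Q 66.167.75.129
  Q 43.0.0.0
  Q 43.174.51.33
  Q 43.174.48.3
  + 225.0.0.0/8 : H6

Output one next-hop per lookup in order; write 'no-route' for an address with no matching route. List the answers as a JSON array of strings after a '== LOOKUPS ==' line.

Process each operation:
  add 225.161.78.98/32 -> H2 at depth 32
  - 225.161.78.98/32 clear@32
  add 237.0.0.0/8 -> H4 at depth 8
  - 237.0.0.0/8 clear@8
  add 43.174.51.32/28 -> H7 at depth 28
  - 43.174.51.32/28 clear@28
  add 0.0.0.0/0 -> H3 at depth 0
  - 0.0.0.0/0 clear@0
  add 43.0.0.0/8 -> H0 at depth 8
  add 43.160.0.0/12 -> H0 at depth 12
  add 43.174.48.0/20 -> H7 at depth 20
  - 43.0.0.0/8 clear@8
  add 43.160.0.0/12 -> H7 at depth 12
  add 43.174.0.0/17 -> H5 at depth 17
  add 237.22.108.189/32 -> H4 at depth 32
  add 43.174.51.32/28 -> H1 at depth 28
  lookup 237.22.108.189: bits 11101101000101100110110010111101 walk d0:-→d1:-→d2:-→d3:-→d4:-→d5:-→d6:-→d7:-→d8:-→d9:-→d10:-→d11:-→d12:-→d13:-→d14:-→d15:-→d16:-→d17:-→d18:-→d19:-→d20:-→d21:-→d22:-→d23:-→d24:-→d25:-→d26:-→d27:-→d28:-→d29:-→d30:-→d31:-→d32:H4 -> H4
  lookup 231.130.130.179: bits 11100 walk d0:-→d1:-→d2:-→d3:-→d4:-→d5:- -> no-route
  lookup 43.174.51.34: bits 0010101110101110001100110010 walk d0:-→d1:-→d2:-→d3:-→d4:-→d5:-→d6:-→d7:-→d8:-→d9:-→d10:-→d11:-→d12:H7→d13:-→d14:-→d15:-→d16:-→d17:H5→d18:-→d19:-→d20:H7→d21:-→d22:-→d23:-→d24:-→d25:-→d26:-→d27:-→d28:H1 -> H1
  add 43.160.0.0/12 -> H7 at depth 12
  lookup 43.174.0.5: bits 001010111010111000 walk d0:-→d1:-→d2:-→d3:-→d4:-→d5:-→d6:-→d7:-→d8:-→d9:-→d10:-→d11:-→d12:H7→d13:-→d14:-→d15:-→d16:-→d17:H5→d18:- -> H5
  add 43.174.51.42/32 -> H5 at depth 32
  lookup 252.133.102.172: bits 111 walk d0:-→d1:-→d2:-→d3:- -> no-route
  add 0.0.0.0/0 -> H0 at depth 0
  lookup 43.160.36.184: bits 001010111010 walk d0:H0→d1:-→d2:-→d3:-→d4:-→d5:-→d6:-→d7:-→d8:-→d9:-→d10:-→d11:-→d12:H7 -> H7
  add 225.161.0.0/16 -> H3 at depth 16
  add 237.22.108.0/24 -> H3 at depth 24
  add 43.0.0.0/8 -> H0 at depth 8
  lookup 66.167.75.129: bits 0 walk d0:H0→d1:- -> H0
  lookup 43.0.0.0: bits 00101011 walk d0:H0→d1:-→d2:-→d3:-→d4:-→d5:-→d6:-→d7:-→d8:H0 -> H0
  lookup 43.174.51.33: bits 0010101110101110001100110010 walk d0:H0→d1:-→d2:-→d3:-→d4:-→d5:-→d6:-→d7:-→d8:H0→d9:-→d10:-→d11:-→d12:H7→d13:-→d14:-→d15:-→d16:-→d17:H5→d18:-→d19:-→d20:H7→d21:-→d22:-→d23:-→d24:-→d25:-→d26:-→d27:-→d28:H1 -> H1
  lookup 43.174.48.3: bits 0010101110101110001100 walk d0:H0→d1:-→d2:-→d3:-→d4:-→d5:-→d6:-→d7:-→d8:H0→d9:-→d10:-→d11:-→d12:H7→d13:-→d14:-→d15:-→d16:-→d17:H5→d18:-→d19:-→d20:H7→d21:-→d22:- -> H7
  add 225.0.0.0/8 -> H6 at depth 8

== LOOKUPS ==
["H4","no-route","H1","H5","no-route","H7","H0","H0","H1","H7"]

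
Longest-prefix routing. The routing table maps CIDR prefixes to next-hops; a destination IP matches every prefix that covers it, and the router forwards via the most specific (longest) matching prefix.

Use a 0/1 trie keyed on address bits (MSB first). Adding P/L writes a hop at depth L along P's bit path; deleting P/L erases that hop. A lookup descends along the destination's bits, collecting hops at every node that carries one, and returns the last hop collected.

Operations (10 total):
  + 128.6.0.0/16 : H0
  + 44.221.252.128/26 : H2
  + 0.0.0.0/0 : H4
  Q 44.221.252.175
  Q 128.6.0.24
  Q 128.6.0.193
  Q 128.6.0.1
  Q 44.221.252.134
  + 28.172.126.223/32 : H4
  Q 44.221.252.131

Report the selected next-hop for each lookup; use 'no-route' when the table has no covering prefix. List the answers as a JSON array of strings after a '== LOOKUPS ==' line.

Process each operation:
  add 128.6.0.0/16 -> H0 at depth 16
  add 44.221.252.128/26 -> H2 at depth 26
  add 0.0.0.0/0 -> H4 at depth 0
  Q 44.221.252.175: descend 00101100110111011111110010 ; hops seen [H4,H2] ; pick H2
  Q 128.6.0.24: descend 1000000000000110 ; hops seen [H4,H0] ; pick H0
  Q 128.6.0.193: descend 1000000000000110 ; hops seen [H4,H0] ; pick H0
  Q 128.6.0.1: descend 1000000000000110 ; hops seen [H4,H0] ; pick H0
  Q 44.221.252.134: descend 00101100110111011111110010 ; hops seen [H4,H2] ; pick H2
  add 28.172.126.223/32 -> H4 at depth 32
  Q 44.221.252.131: descend 00101100110111011111110010 ; hops seen [H4,H2] ; pick H2

== LOOKUPS ==
["H2","H0","H0","H0","H2","H2"]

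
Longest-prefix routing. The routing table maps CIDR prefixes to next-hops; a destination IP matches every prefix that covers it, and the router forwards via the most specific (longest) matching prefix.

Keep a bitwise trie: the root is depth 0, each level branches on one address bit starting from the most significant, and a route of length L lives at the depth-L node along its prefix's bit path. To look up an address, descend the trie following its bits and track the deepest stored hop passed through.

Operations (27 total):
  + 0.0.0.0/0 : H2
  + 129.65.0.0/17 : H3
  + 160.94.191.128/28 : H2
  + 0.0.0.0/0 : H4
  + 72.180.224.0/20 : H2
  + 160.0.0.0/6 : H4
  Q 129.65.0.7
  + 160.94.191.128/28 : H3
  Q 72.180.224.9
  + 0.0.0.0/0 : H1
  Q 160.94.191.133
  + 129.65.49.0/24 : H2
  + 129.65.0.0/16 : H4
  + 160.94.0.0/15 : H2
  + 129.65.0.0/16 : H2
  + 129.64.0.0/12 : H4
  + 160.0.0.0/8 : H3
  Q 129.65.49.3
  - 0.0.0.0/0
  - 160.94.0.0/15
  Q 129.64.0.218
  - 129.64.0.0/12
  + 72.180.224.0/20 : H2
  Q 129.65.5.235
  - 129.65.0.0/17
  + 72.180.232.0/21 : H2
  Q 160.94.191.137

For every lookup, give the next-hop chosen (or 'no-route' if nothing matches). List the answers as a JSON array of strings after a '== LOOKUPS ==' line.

Process each operation:
  + 0.0.0.0/0 (H2) depth=0
  + 129.65.0.0/17 (H3) depth=17
  + 160.94.191.128/28 (H2) depth=28
  + 0.0.0.0/0 (H4) depth=0
  + 72.180.224.0/20 (H2) depth=20
  + 160.0.0.0/6 (H4) depth=6
  Q 129.65.0.7: descend 10000001010000010 ; hops seen [H4,H3] ; pick H3
  + 160.94.191.128/28 (H3) depth=28
  Q 72.180.224.9: descend 01001000101101001110 ; hops seen [H4,H2] ; pick H2
  + 0.0.0.0/0 (H1) depth=0
  Q 160.94.191.133: descend 1010000001011110101111111000 ; hops seen [H1,H4,H3] ; pick H3
  + 129.65.49.0/24 (H2) depth=24
  + 129.65.0.0/16 (H4) depth=16
  + 160.94.0.0/15 (H2) depth=15
  + 129.65.0.0/16 (H2) depth=16
  + 129.64.0.0/12 (H4) depth=12
  + 160.0.0.0/8 (H3) depth=8
  Q 129.65.49.3: descend 100000010100000100110001 ; hops seen [H1,H4,H2,H3,H2] ; pick H2
  - 0.0.0.0/0 clear@0
  - 160.94.0.0/15 clear@15
  Q 129.64.0.218: descend 100000010100000 ; hops seen [H4] ; pick H4
  - 129.64.0.0/12 clear@12
  + 72.180.224.0/20 (H2) depth=20
  Q 129.65.5.235: descend 100000010100000100 ; hops seen [H2,H3] ; pick H3
  - 129.65.0.0/17 clear@17
  + 72.180.232.0/21 (H2) depth=21
  Q 160.94.191.137: descend 1010000001011110101111111000 ; hops seen [H4,H3,H3] ; pick H3

== LOOKUPS ==
["H3","H2","H3","H2","H4","H3","H3"]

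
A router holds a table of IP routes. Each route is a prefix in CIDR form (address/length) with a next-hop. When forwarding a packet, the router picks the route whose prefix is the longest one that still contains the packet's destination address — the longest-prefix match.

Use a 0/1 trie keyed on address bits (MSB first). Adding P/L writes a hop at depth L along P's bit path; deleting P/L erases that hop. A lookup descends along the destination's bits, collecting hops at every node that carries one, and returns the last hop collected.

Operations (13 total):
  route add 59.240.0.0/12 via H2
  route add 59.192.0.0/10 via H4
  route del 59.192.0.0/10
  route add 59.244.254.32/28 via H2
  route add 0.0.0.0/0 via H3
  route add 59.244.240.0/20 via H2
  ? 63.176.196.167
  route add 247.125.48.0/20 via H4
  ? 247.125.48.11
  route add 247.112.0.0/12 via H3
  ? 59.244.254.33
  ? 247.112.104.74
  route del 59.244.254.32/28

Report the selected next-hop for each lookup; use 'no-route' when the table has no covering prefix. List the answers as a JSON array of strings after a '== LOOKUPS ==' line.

Process each operation:
  + 59.240.0.0/12 (H2) depth=12
  + 59.192.0.0/10 (H4) depth=10
  - 59.192.0.0/10 clear@10
  + 59.244.254.32/28 (H2) depth=28
  + 0.0.0.0/0 (H3) depth=0
  + 59.244.240.0/20 (H2) depth=20
  ? 63.176.196.167  path d0:H3→d1:-→d2:-→d3:-→d4:-→d5:-  best=H3
  + 247.125.48.0/20 (H4) depth=20
  ? 247.125.48.11  path d0:H3→d1:-→d2:-→d3:-→d4:-→d5:-→d6:-→d7:-→d8:-→d9:-→d10:-→d11:-→d12:-→d13:-→d14:-→d15:-→d16:-→d17:-→d18:-→d19:-→d20:H4  best=H4
  + 247.112.0.0/12 (H3) depth=12
  ? 59.244.254.33  path d0:H3→d1:-→d2:-→d3:-→d4:-→d5:-→d6:-→d7:-→d8:-→d9:-→d10:-→d11:-→d12:H2→d13:-→d14:-→d15:-→d16:-→d17:-→d18:-→d19:-→d20:H2→d21:-→d22:-→d23:-→d24:-→d25:-→d26:-→d27:-→d28:H2  best=H2
  ? 247.112.104.74  path d0:H3→d1:-→d2:-→d3:-→d4:-→d5:-→d6:-→d7:-→d8:-→d9:-→d10:-→d11:-→d12:H3  best=H3
  - 59.244.254.32/28 clear@28

== LOOKUPS ==
["H3","H4","H2","H3"]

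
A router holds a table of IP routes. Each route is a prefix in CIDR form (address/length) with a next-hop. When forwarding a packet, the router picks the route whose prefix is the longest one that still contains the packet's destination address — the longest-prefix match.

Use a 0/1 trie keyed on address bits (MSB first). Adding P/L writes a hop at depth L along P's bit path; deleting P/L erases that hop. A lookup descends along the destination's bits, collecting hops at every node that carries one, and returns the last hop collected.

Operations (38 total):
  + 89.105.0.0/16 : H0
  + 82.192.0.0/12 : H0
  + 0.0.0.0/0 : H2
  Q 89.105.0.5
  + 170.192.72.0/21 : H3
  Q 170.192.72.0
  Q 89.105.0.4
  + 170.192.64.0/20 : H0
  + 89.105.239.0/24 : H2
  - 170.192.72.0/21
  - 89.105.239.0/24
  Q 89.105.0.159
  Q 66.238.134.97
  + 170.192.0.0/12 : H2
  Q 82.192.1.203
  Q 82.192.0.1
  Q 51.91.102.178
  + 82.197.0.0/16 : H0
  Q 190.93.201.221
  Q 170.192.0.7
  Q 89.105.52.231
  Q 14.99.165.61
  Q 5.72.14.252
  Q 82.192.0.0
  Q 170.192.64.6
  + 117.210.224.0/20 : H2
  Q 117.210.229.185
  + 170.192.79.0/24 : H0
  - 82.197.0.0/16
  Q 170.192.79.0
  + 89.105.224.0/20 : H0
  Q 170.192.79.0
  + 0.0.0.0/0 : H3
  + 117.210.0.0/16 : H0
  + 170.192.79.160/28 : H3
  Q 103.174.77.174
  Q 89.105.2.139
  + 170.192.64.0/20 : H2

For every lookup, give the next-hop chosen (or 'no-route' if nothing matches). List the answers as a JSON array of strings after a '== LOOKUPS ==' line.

Apply in order:
  + 89.105.0.0/16 (H0) depth=16
  + 82.192.0.0/12 (H0) depth=12
  + 0.0.0.0/0 (H2) depth=0
  ? 89.105.0.5  path d0:H2→d1:-→d2:-→d3:-→d4:-→d5:-→d6:-→d7:-→d8:-→d9:-→d10:-→d11:-→d12:-→d13:-→d14:-→d15:-→d16:H0  best=H0
  + 170.192.72.0/21 (H3) depth=21
  ? 170.192.72.0  path d0:H2→d1:-→d2:-→d3:-→d4:-→d5:-→d6:-→d7:-→d8:-→d9:-→d10:-→d11:-→d12:-→d13:-→d14:-→d15:-→d16:-→d17:-→d18:-→d19:-→d20:-→d21:H3  best=H3
  ? 89.105.0.4  path d0:H2→d1:-→d2:-→d3:-→d4:-→d5:-→d6:-→d7:-→d8:-→d9:-→d10:-→d11:-→d12:-→d13:-→d14:-→d15:-→d16:H0  best=H0
  + 170.192.64.0/20 (H0) depth=20
  + 89.105.239.0/24 (H2) depth=24
  del 170.192.72.0/21 (clear depth 21)
  del 89.105.239.0/24 (clear depth 24)
  ? 89.105.0.159  path d0:H2→d1:-→d2:-→d3:-→d4:-→d5:-→d6:-→d7:-→d8:-→d9:-→d10:-→d11:-→d12:-→d13:-→d14:-→d15:-→d16:H0  best=H0
  ? 66.238.134.97  path d0:H2→d1:-→d2:-→d3:-  best=H2
  + 170.192.0.0/12 (H2) depth=12
  ? 82.192.1.203  path d0:H2→d1:-→d2:-→d3:-→d4:-→d5:-→d6:-→d7:-→d8:-→d9:-→d10:-→d11:-→d12:H0  best=H0
  ? 82.192.0.1  path d0:H2→d1:-→d2:-→d3:-→d4:-→d5:-→d6:-→d7:-→d8:-→d9:-→d10:-→d11:-→d12:H0  best=H0
  ? 51.91.102.178  path d0:H2→d1:-  best=H2
  + 82.197.0.0/16 (H0) depth=16
  ? 190.93.201.221  path d0:H2→d1:-→d2:-→d3:-  best=H2
  ? 170.192.0.7  path d0:H2→d1:-→d2:-→d3:-→d4:-→d5:-→d6:-→d7:-→d8:-→d9:-→d10:-→d11:-→d12:H2→d13:-→d14:-→d15:-→d16:-→d17:-  best=H2
  ? 89.105.52.231  path d0:H2→d1:-→d2:-→d3:-→d4:-→d5:-→d6:-→d7:-→d8:-→d9:-→d10:-→d11:-→d12:-→d13:-→d14:-→d15:-→d16:H0  best=H0
  ? 14.99.165.61  path d0:H2→d1:-  best=H2
  ? 5.72.14.252  path d0:H2→d1:-  best=H2
  ? 82.192.0.0  path d0:H2→d1:-→d2:-→d3:-→d4:-→d5:-→d6:-→d7:-→d8:-→d9:-→d10:-→d11:-→d12:H0→d13:-  best=H0
  ? 170.192.64.6  path d0:H2→d1:-→d2:-→d3:-→d4:-→d5:-→d6:-→d7:-→d8:-→d9:-→d10:-→d11:-→d12:H2→d13:-→d14:-→d15:-→d16:-→d17:-→d18:-→d19:-→d20:H0  best=H0
  + 117.210.224.0/20 (H2) depth=20
  ? 117.210.229.185  path d0:H2→d1:-→d2:-→d3:-→d4:-→d5:-→d6:-→d7:-→d8:-→d9:-→d10:-→d11:-→d12:-→d13:-→d14:-→d15:-→d16:-→d17:-→d18:-→d19:-→d20:H2  best=H2
  + 170.192.79.0/24 (H0) depth=24
  del 82.197.0.0/16 (clear depth 16)
  ? 170.192.79.0  path d0:H2→d1:-→d2:-→d3:-→d4:-→d5:-→d6:-→d7:-→d8:-→d9:-→d10:-→d11:-→d12:H2→d13:-→d14:-→d15:-→d16:-→d17:-→d18:-→d19:-→d20:H0→d21:-→d22:-→d23:-→d24:H0  best=H0
  + 89.105.224.0/20 (H0) depth=20
  ? 170.192.79.0  path d0:H2→d1:-→d2:-→d3:-→d4:-→d5:-→d6:-→d7:-→d8:-→d9:-→d10:-→d11:-→d12:H2→d13:-→d14:-→d15:-→d16:-→d17:-→d18:-→d19:-→d20:H0→d21:-→d22:-→d23:-→d24:H0  best=H0
  + 0.0.0.0/0 (H3) depth=0
  + 117.210.0.0/16 (H0) depth=16
  + 170.192.79.160/28 (H3) depth=28
  ? 103.174.77.174  path d0:H3→d1:-→d2:-→d3:-  best=H3
  ? 89.105.2.139  path d0:H3→d1:-→d2:-→d3:-→d4:-→d5:-→d6:-→d7:-→d8:-→d9:-→d10:-→d11:-→d12:-→d13:-→d14:-→d15:-→d16:H0  best=H0
  + 170.192.64.0/20 (H2) depth=20

== LOOKUPS ==
["H0","H3","H0","H0","H2","H0","H0","H2","H2","H2","H0","H2","H2","H0","H0","H2","H0","H0","H3","H0"]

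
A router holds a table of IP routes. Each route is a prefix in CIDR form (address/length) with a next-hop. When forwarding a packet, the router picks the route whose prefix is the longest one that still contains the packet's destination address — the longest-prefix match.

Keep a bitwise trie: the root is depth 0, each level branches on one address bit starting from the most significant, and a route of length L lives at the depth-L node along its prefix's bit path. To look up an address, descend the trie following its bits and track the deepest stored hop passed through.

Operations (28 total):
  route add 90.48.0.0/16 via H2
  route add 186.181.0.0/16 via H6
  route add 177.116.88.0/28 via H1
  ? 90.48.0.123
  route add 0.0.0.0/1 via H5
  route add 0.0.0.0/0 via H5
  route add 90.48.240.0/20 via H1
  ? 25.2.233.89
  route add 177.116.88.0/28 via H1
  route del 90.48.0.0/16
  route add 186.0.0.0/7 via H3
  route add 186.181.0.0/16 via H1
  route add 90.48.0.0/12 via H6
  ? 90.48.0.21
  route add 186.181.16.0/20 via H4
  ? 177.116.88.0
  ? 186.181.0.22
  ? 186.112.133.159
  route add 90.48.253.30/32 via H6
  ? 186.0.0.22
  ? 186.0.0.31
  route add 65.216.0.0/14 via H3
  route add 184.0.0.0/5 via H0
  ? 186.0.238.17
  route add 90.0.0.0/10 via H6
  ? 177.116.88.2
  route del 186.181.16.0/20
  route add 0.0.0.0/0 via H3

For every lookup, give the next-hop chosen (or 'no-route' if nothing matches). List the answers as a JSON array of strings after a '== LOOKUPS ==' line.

Process each operation:
  add 90.48.0.0/16 -> H2 at depth 16
  add 186.181.0.0/16 -> H6 at depth 16
  add 177.116.88.0/28 -> H1 at depth 28
  Q 90.48.0.123: descend 0101101000110000 ; hops seen [H2] ; pick H2
  add 0.0.0.0/1 -> H5 at depth 1
  add 0.0.0.0/0 -> H5 at depth 0
  add 90.48.240.0/20 -> H1 at depth 20
  Q 25.2.233.89: descend 0 ; hops seen [H5,H5] ; pick H5
  add 177.116.88.0/28 -> H1 at depth 28
  - 90.48.0.0/16 clear@16
  add 186.0.0.0/7 -> H3 at depth 7
  add 186.181.0.0/16 -> H1 at depth 16
  add 90.48.0.0/12 -> H6 at depth 12
  Q 90.48.0.21: descend 0101101000110000 ; hops seen [H5,H5,H6] ; pick H6
  add 186.181.16.0/20 -> H4 at depth 20
  Q 177.116.88.0: descend 1011000101110100010110000000 ; hops seen [H5,H1] ; pick H1
  Q 186.181.0.22: descend 1011101010110101000 ; hops seen [H5,H3,H1] ; pick H1
  Q 186.112.133.159: descend 10111010 ; hops seen [H5,H3] ; pick H3
  add 90.48.253.30/32 -> H6 at depth 32
  Q 186.0.0.22: descend 10111010 ; hops seen [H5,H3] ; pick H3
  Q 186.0.0.31: descend 10111010 ; hops seen [H5,H3] ; pick H3
  add 65.216.0.0/14 -> H3 at depth 14
  add 184.0.0.0/5 -> H0 at depth 5
  Q 186.0.238.17: descend 10111010 ; hops seen [H5,H0,H3] ; pick H3
  add 90.0.0.0/10 -> H6 at depth 10
  Q 177.116.88.2: descend 1011000101110100010110000000 ; hops seen [H5,H1] ; pick H1
  - 186.181.16.0/20 clear@20
  add 0.0.0.0/0 -> H3 at depth 0

== LOOKUPS ==
["H2","H5","H6","H1","H1","H3","H3","H3","H3","H1"]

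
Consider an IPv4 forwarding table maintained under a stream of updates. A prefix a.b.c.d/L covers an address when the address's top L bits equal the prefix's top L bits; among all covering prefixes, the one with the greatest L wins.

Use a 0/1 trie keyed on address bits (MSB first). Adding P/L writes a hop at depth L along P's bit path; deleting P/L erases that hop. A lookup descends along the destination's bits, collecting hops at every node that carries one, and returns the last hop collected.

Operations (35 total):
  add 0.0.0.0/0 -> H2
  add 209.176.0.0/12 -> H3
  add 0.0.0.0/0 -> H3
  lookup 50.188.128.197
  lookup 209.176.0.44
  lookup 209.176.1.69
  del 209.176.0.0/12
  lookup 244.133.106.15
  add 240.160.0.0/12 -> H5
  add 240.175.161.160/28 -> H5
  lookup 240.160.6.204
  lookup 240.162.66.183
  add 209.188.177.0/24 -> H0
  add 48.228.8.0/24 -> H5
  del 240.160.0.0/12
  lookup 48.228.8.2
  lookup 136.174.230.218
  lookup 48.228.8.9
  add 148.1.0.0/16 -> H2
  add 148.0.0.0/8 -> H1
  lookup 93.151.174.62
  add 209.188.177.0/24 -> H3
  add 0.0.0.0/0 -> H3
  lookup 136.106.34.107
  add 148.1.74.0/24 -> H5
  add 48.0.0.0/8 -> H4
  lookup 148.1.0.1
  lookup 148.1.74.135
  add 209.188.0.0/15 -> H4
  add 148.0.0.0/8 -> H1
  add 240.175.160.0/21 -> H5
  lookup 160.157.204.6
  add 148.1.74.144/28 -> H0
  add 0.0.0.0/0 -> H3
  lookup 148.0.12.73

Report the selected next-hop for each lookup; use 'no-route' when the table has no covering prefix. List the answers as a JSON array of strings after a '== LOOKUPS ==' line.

Apply in order:
  + 0.0.0.0/0 (H2) depth=0
  + 209.176.0.0/12 (H3) depth=12
  + 0.0.0.0/0 (H3) depth=0
  ? 50.188.128.197  path d0:H3  best=H3
  ? 209.176.0.44  path d0:H3→d1:-→d2:-→d3:-→d4:-→d5:-→d6:-→d7:-→d8:-→d9:-→d10:-→d11:-→d12:H3  best=H3
  ? 209.176.1.69  path d0:H3→d1:-→d2:-→d3:-→d4:-→d5:-→d6:-→d7:-→d8:-→d9:-→d10:-→d11:-→d12:H3  best=H3
  - 209.176.0.0/12 clear@12
  ? 244.133.106.15  path d0:H3→d1:-→d2:-  best=H3
  + 240.160.0.0/12 (H5) depth=12
  + 240.175.161.160/28 (H5) depth=28
  ? 240.160.6.204  path d0:H3→d1:-→d2:-→d3:-→d4:-→d5:-→d6:-→d7:-→d8:-→d9:-→d10:-→d11:-→d12:H5  best=H5
  ? 240.162.66.183  path d0:H3→d1:-→d2:-→d3:-→d4:-→d5:-→d6:-→d7:-→d8:-→d9:-→d10:-→d11:-→d12:H5  best=H5
  + 209.188.177.0/24 (H0) depth=24
  + 48.228.8.0/24 (H5) depth=24
  - 240.160.0.0/12 clear@12
  ? 48.228.8.2  path d0:H3→d1:-→d2:-→d3:-→d4:-→d5:-→d6:-→d7:-→d8:-→d9:-→d10:-→d11:-→d12:-→d13:-→d14:-→d15:-→d16:-→d17:-→d18:-→d19:-→d20:-→d21:-→d22:-→d23:-→d24:H5  best=H5
  ? 136.174.230.218  path d0:H3→d1:-  best=H3
  ? 48.228.8.9  path d0:H3→d1:-→d2:-→d3:-→d4:-→d5:-→d6:-→d7:-→d8:-→d9:-→d10:-→d11:-→d12:-→d13:-→d14:-→d15:-→d16:-→d17:-→d18:-→d19:-→d20:-→d21:-→d22:-→d23:-→d24:H5  best=H5
  + 148.1.0.0/16 (H2) depth=16
  + 148.0.0.0/8 (H1) depth=8
  ? 93.151.174.62  path d0:H3→d1:-  best=H3
  + 209.188.177.0/24 (H3) depth=24
  + 0.0.0.0/0 (H3) depth=0
  ? 136.106.34.107  path d0:H3→d1:-→d2:-→d3:-  best=H3
  + 148.1.74.0/24 (H5) depth=24
  + 48.0.0.0/8 (H4) depth=8
  ? 148.1.0.1  path d0:H3→d1:-→d2:-→d3:-→d4:-→d5:-→d6:-→d7:-→d8:H1→d9:-→d10:-→d11:-→d12:-→d13:-→d14:-→d15:-→d16:H2→d17:-  best=H2
  ? 148.1.74.135  path d0:H3→d1:-→d2:-→d3:-→d4:-→d5:-→d6:-→d7:-→d8:H1→d9:-→d10:-→d11:-→d12:-→d13:-→d14:-→d15:-→d16:H2→d17:-→d18:-→d19:-→d20:-→d21:-→d22:-→d23:-→d24:H5  best=H5
  + 209.188.0.0/15 (H4) depth=15
  + 148.0.0.0/8 (H1) depth=8
  + 240.175.160.0/21 (H5) depth=21
  ? 160.157.204.6  path d0:H3→d1:-→d2:-  best=H3
  + 148.1.74.144/28 (H0) depth=28
  + 0.0.0.0/0 (H3) depth=0
  ? 148.0.12.73  path d0:H3→d1:-→d2:-→d3:-→d4:-→d5:-→d6:-→d7:-→d8:H1→d9:-→d10:-→d11:-→d12:-→d13:-→d14:-→d15:-  best=H1

== LOOKUPS ==
["H3","H3","H3","H3","H5","H5","H5","H3","H5","H3","H3","H2","H5","H3","H1"]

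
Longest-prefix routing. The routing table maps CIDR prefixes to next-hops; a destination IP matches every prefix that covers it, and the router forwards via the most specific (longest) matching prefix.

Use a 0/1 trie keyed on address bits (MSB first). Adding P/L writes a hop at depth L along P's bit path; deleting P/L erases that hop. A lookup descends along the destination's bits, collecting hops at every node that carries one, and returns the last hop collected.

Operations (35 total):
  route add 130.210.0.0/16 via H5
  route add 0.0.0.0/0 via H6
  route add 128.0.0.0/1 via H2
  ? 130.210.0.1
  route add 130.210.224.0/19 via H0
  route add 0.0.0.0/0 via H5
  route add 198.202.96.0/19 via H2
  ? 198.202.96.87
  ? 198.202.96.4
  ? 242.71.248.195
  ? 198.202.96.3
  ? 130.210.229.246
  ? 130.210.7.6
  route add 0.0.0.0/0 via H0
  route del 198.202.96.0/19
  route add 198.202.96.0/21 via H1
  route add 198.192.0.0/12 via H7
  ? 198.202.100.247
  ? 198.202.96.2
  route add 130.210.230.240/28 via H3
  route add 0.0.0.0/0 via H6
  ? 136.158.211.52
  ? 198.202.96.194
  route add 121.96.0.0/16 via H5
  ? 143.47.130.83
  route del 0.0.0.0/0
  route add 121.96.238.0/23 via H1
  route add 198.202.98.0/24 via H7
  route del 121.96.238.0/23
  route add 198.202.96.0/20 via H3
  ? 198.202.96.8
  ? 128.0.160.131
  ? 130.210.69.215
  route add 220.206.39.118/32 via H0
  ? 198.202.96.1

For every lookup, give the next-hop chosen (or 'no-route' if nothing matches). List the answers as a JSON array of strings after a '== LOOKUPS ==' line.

Trace:
  + 130.210.0.0/16 (H5) depth=16
  + 0.0.0.0/0 (H6) depth=0
  + 128.0.0.0/1 (H2) depth=1
  ? 130.210.0.1  path d0:H6→d1:H2→d2:-→d3:-→d4:-→d5:-→d6:-→d7:-→d8:-→d9:-→d10:-→d11:-→d12:-→d13:-→d14:-→d15:-→d16:H5  best=H5
  + 130.210.224.0/19 (H0) depth=19
  + 0.0.0.0/0 (H5) depth=0
  + 198.202.96.0/19 (H2) depth=19
  ? 198.202.96.87  path d0:H5→d1:H2→d2:-→d3:-→d4:-→d5:-→d6:-→d7:-→d8:-→d9:-→d10:-→d11:-→d12:-→d13:-→d14:-→d15:-→d16:-→d17:-→d18:-→d19:H2  best=H2
  ? 198.202.96.4  path d0:H5→d1:H2→d2:-→d3:-→d4:-→d5:-→d6:-→d7:-→d8:-→d9:-→d10:-→d11:-→d12:-→d13:-→d14:-→d15:-→d16:-→d17:-→d18:-→d19:H2  best=H2
  ? 242.71.248.195  path d0:H5→d1:H2→d2:-  best=H2
  ? 198.202.96.3  path d0:H5→d1:H2→d2:-→d3:-→d4:-→d5:-→d6:-→d7:-→d8:-→d9:-→d10:-→d11:-→d12:-→d13:-→d14:-→d15:-→d16:-→d17:-→d18:-→d19:H2  best=H2
  ? 130.210.229.246  path d0:H5→d1:H2→d2:-→d3:-→d4:-→d5:-→d6:-→d7:-→d8:-→d9:-→d10:-→d11:-→d12:-→d13:-→d14:-→d15:-→d16:H5→d17:-→d18:-→d19:H0  best=H0
  ? 130.210.7.6  path d0:H5→d1:H2→d2:-→d3:-→d4:-→d5:-→d6:-→d7:-→d8:-→d9:-→d10:-→d11:-→d12:-→d13:-→d14:-→d15:-→d16:H5  best=H5
  + 0.0.0.0/0 (H0) depth=0
  - 198.202.96.0/19 clear@19
  + 198.202.96.0/21 (H1) depth=21
  + 198.192.0.0/12 (H7) depth=12
  ? 198.202.100.247  path d0:H0→d1:H2→d2:-→d3:-→d4:-→d5:-→d6:-→d7:-→d8:-→d9:-→d10:-→d11:-→d12:H7→d13:-→d14:-→d15:-→d16:-→d17:-→d18:-→d19:-→d20:-→d21:H1  best=H1
  ? 198.202.96.2  path d0:H0→d1:H2→d2:-→d3:-→d4:-→d5:-→d6:-→d7:-→d8:-→d9:-→d10:-→d11:-→d12:H7→d13:-→d14:-→d15:-→d16:-→d17:-→d18:-→d19:-→d20:-→d21:H1  best=H1
  + 130.210.230.240/28 (H3) depth=28
  + 0.0.0.0/0 (H6) depth=0
  ? 136.158.211.52  path d0:H6→d1:H2→d2:-→d3:-→d4:-  best=H2
  ? 198.202.96.194  path d0:H6→d1:H2→d2:-→d3:-→d4:-→d5:-→d6:-→d7:-→d8:-→d9:-→d10:-→d11:-→d12:H7→d13:-→d14:-→d15:-→d16:-→d17:-→d18:-→d19:-→d20:-→d21:H1  best=H1
  + 121.96.0.0/16 (H5) depth=16
  ? 143.47.130.83  path d0:H6→d1:H2→d2:-→d3:-→d4:-  best=H2
  - 0.0.0.0/0 clear@0
  + 121.96.238.0/23 (H1) depth=23
  + 198.202.98.0/24 (H7) depth=24
  - 121.96.238.0/23 clear@23
  + 198.202.96.0/20 (H3) depth=20
  ? 198.202.96.8  path d0:-→d1:H2→d2:-→d3:-→d4:-→d5:-→d6:-→d7:-→d8:-→d9:-→d10:-→d11:-→d12:H7→d13:-→d14:-→d15:-→d16:-→d17:-→d18:-→d19:-→d20:H3→d21:H1→d22:-  best=H1
  ? 128.0.160.131  path d0:-→d1:H2→d2:-→d3:-→d4:-→d5:-→d6:-  best=H2
  ? 130.210.69.215  path d0:-→d1:H2→d2:-→d3:-→d4:-→d5:-→d6:-→d7:-→d8:-→d9:-→d10:-→d11:-→d12:-→d13:-→d14:-→d15:-→d16:H5  best=H5
  + 220.206.39.118/32 (H0) depth=32
  ? 198.202.96.1  path d0:-→d1:H2→d2:-→d3:-→d4:-→d5:-→d6:-→d7:-→d8:-→d9:-→d10:-→d11:-→d12:H7→d13:-→d14:-→d15:-→d16:-→d17:-→d18:-→d19:-→d20:H3→d21:H1→d22:-  best=H1

== LOOKUPS ==
["H5","H2","H2","H2","H2","H0","H5","H1","H1","H2","H1","H2","H1","H2","H5","H1"]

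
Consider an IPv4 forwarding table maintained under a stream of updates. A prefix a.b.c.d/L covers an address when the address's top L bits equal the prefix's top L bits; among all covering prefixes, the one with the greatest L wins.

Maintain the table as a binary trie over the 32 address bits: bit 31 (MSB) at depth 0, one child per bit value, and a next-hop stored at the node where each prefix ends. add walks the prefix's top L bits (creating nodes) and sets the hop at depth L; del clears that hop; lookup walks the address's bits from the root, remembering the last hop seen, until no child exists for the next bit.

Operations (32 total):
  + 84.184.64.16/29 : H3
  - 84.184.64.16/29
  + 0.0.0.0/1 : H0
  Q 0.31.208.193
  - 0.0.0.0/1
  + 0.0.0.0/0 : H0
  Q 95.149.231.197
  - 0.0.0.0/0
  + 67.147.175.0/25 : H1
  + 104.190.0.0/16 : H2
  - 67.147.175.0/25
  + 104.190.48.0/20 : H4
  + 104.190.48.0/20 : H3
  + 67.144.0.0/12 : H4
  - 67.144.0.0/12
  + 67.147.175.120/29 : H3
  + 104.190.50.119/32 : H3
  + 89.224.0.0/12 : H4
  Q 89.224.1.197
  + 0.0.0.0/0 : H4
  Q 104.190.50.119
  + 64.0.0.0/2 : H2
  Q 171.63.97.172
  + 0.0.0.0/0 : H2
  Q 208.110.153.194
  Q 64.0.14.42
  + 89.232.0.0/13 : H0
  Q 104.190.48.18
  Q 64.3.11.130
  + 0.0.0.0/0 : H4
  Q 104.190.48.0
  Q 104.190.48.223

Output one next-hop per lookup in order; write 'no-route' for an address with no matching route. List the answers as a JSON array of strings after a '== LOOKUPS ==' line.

Trace:
  + 84.184.64.16/29 (H3) depth=29
  del 84.184.64.16/29 (clear depth 29)
  + 0.0.0.0/1 (H0) depth=1
  Q 0.31.208.193: descend 0 ; hops seen [H0] ; pick H0
  del 0.0.0.0/1 (clear depth 1)
  + 0.0.0.0/0 (H0) depth=0
  Q 95.149.231.197: descend 0101 ; hops seen [H0] ; pick H0
  del 0.0.0.0/0 (clear depth 0)
  + 67.147.175.0/25 (H1) depth=25
  + 104.190.0.0/16 (H2) depth=16
  del 67.147.175.0/25 (clear depth 25)
  + 104.190.48.0/20 (H4) depth=20
  + 104.190.48.0/20 (H3) depth=20
  + 67.144.0.0/12 (H4) depth=12
  del 67.144.0.0/12 (clear depth 12)
  + 67.147.175.120/29 (H3) depth=29
  + 104.190.50.119/32 (H3) depth=32
  + 89.224.0.0/12 (H4) depth=12
  Q 89.224.1.197: descend 010110011110 ; hops seen [H4] ; pick H4
  + 0.0.0.0/0 (H4) depth=0
  Q 104.190.50.119: descend 01101000101111100011001001110111 ; hops seen [H4,H2,H3,H3] ; pick H3
  + 64.0.0.0/2 (H2) depth=2
  Q 171.63.97.172: descend ε ; hops seen [H4] ; pick H4
  + 0.0.0.0/0 (H2) depth=0
  Q 208.110.153.194: descend ε ; hops seen [H2] ; pick H2
  Q 64.0.14.42: descend 010000 ; hops seen [H2,H2] ; pick H2
  + 89.232.0.0/13 (H0) depth=13
  Q 104.190.48.18: descend 0110100010111110001100 ; hops seen [H2,H2,H2,H3] ; pick H3
  Q 64.3.11.130: descend 010000 ; hops seen [H2,H2] ; pick H2
  + 0.0.0.0/0 (H4) depth=0
  Q 104.190.48.0: descend 0110100010111110001100 ; hops seen [H4,H2,H2,H3] ; pick H3
  Q 104.190.48.223: descend 0110100010111110001100 ; hops seen [H4,H2,H2,H3] ; pick H3

== LOOKUPS ==
["H0","H0","H4","H3","H4","H2","H2","H3","H2","H3","H3"]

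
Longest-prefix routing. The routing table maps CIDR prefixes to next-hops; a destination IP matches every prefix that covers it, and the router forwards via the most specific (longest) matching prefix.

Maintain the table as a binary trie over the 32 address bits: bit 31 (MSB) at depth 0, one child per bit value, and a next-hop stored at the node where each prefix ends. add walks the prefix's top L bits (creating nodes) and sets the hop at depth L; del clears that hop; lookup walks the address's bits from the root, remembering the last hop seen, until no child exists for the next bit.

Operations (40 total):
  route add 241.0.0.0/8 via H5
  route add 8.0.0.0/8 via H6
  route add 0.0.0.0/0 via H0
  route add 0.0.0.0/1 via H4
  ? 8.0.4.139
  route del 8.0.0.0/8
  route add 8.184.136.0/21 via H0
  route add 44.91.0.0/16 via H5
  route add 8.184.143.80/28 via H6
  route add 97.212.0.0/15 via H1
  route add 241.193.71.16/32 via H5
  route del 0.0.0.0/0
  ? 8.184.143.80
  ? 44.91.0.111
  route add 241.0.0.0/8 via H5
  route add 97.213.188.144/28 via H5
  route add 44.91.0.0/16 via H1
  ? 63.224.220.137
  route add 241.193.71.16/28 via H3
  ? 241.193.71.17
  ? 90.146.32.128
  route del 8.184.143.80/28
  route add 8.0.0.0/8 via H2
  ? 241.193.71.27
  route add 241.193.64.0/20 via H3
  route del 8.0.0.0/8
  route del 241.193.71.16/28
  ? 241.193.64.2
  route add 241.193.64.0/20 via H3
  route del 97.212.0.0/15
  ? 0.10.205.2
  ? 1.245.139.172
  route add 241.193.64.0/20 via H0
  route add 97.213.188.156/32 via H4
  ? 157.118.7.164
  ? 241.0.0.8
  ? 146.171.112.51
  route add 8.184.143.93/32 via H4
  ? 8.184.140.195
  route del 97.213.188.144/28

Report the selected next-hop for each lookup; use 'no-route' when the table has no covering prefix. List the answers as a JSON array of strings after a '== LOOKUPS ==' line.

Process each operation:
  add 241.0.0.0/8 -> H5 at depth 8
  add 8.0.0.0/8 -> H6 at depth 8
  add 0.0.0.0/0 -> H0 at depth 0
  add 0.0.0.0/1 -> H4 at depth 1
  lookup 8.0.4.139: bits 00001000 walk d0:H0→d1:H4→d2:-→d3:-→d4:-→d5:-→d6:-→d7:-→d8:H6 -> H6
  del 8.0.0.0/8 (clear depth 8)
  add 8.184.136.0/21 -> H0 at depth 21
  add 44.91.0.0/16 -> H5 at depth 16
  add 8.184.143.80/28 -> H6 at depth 28
  add 97.212.0.0/15 -> H1 at depth 15
  add 241.193.71.16/32 -> H5 at depth 32
  del 0.0.0.0/0 (clear depth 0)
  lookup 8.184.143.80: bits 0000100010111000100011110101 walk d0:-→d1:H4→d2:-→d3:-→d4:-→d5:-→d6:-→d7:-→d8:-→d9:-→d10:-→d11:-→d12:-→d13:-→d14:-→d15:-→d16:-→d17:-→d18:-→d19:-→d20:-→d21:H0→d22:-→d23:-→d24:-→d25:-→d26:-→d27:-→d28:H6 -> H6
  lookup 44.91.0.111: bits 0010110001011011 walk d0:-→d1:H4→d2:-→d3:-→d4:-→d5:-→d6:-→d7:-→d8:-→d9:-→d10:-→d11:-→d12:-→d13:-→d14:-→d15:-→d16:H5 -> H5
  add 241.0.0.0/8 -> H5 at depth 8
  add 97.213.188.144/28 -> H5 at depth 28
  add 44.91.0.0/16 -> H1 at depth 16
  lookup 63.224.220.137: bits 001 walk d0:-→d1:H4→d2:-→d3:- -> H4
  add 241.193.71.16/28 -> H3 at depth 28
  lookup 241.193.71.17: bits 1111000111000001010001110001000 walk d0:-→d1:-→d2:-→d3:-→d4:-→d5:-→d6:-→d7:-→d8:H5→d9:-→d10:-→d11:-→d12:-→d13:-→d14:-→d15:-→d16:-→d17:-→d18:-→d19:-→d20:-→d21:-→d22:-→d23:-→d24:-→d25:-→d26:-→d27:-→d28:H3→d29:-→d30:-→d31:- -> H3
  lookup 90.146.32.128: bits 01 walk d0:-→d1:H4→d2:- -> H4
  del 8.184.143.80/28 (clear depth 28)
  add 8.0.0.0/8 -> H2 at depth 8
  lookup 241.193.71.27: bits 1111000111000001010001110001 walk d0:-→d1:-→d2:-→d3:-→d4:-→d5:-→d6:-→d7:-→d8:H5→d9:-→d10:-→d11:-→d12:-→d13:-→d14:-→d15:-→d16:-→d17:-→d18:-→d19:-→d20:-→d21:-→d22:-→d23:-→d24:-→d25:-→d26:-→d27:-→d28:H3 -> H3
  add 241.193.64.0/20 -> H3 at depth 20
  del 8.0.0.0/8 (clear depth 8)
  del 241.193.71.16/28 (clear depth 28)
  lookup 241.193.64.2: bits 111100011100000101000 walk d0:-→d1:-→d2:-→d3:-→d4:-→d5:-→d6:-→d7:-→d8:H5→d9:-→d10:-→d11:-→d12:-→d13:-→d14:-→d15:-→d16:-→d17:-→d18:-→d19:-→d20:H3→d21:- -> H3
  add 241.193.64.0/20 -> H3 at depth 20
  del 97.212.0.0/15 (clear depth 15)
  lookup 0.10.205.2: bits 0000 walk d0:-→d1:H4→d2:-→d3:-→d4:- -> H4
  lookup 1.245.139.172: bits 0000 walk d0:-→d1:H4→d2:-→d3:-→d4:- -> H4
  add 241.193.64.0/20 -> H0 at depth 20
  add 97.213.188.156/32 -> H4 at depth 32
  lookup 157.118.7.164: bits 1 walk d0:-→d1:- -> no-route
  lookup 241.0.0.8: bits 11110001 walk d0:-→d1:-→d2:-→d3:-→d4:-→d5:-→d6:-→d7:-→d8:H5 -> H5
  lookup 146.171.112.51: bits 1 walk d0:-→d1:- -> no-route
  add 8.184.143.93/32 -> H4 at depth 32
  lookup 8.184.140.195: bits 0000100010111000100011 walk d0:-→d1:H4→d2:-→d3:-→d4:-→d5:-→d6:-→d7:-→d8:-→d9:-→d10:-→d11:-→d12:-→d13:-→d14:-→d15:-→d16:-→d17:-→d18:-→d19:-→d20:-→d21:H0→d22:- -> H0
  del 97.213.188.144/28 (clear depth 28)

== LOOKUPS ==
["H6","H6","H5","H4","H3","H4","H3","H3","H4","H4","no-route","H5","no-route","H0"]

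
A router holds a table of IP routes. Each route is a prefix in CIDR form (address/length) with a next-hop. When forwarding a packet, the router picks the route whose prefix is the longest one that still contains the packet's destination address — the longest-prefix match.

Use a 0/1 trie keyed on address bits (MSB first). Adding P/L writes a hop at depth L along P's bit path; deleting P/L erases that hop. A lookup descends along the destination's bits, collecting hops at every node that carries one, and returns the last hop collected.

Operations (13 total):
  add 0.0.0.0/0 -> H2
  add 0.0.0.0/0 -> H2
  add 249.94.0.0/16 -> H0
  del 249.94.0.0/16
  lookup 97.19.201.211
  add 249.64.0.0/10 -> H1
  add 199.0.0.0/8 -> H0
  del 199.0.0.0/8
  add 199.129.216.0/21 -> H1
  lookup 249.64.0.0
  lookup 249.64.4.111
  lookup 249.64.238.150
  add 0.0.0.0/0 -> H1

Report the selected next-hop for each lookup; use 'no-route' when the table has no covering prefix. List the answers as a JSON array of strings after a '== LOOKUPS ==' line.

Trace:
  add 0.0.0.0/0 -> H2 at depth 0
  add 0.0.0.0/0 -> H2 at depth 0
  add 249.94.0.0/16 -> H0 at depth 16
  del 249.94.0.0/16 (clear depth 16)
  Q 97.19.201.211: descend ε ; hops seen [H2] ; pick H2
  add 249.64.0.0/10 -> H1 at depth 10
  add 199.0.0.0/8 -> H0 at depth 8
  del 199.0.0.0/8 (clear depth 8)
  add 199.129.216.0/21 -> H1 at depth 21
  Q 249.64.0.0: descend 11111001010 ; hops seen [H2,H1] ; pick H1
  Q 249.64.4.111: descend 11111001010 ; hops seen [H2,H1] ; pick H1
  Q 249.64.238.150: descend 11111001010 ; hops seen [H2,H1] ; pick H1
  add 0.0.0.0/0 -> H1 at depth 0

== LOOKUPS ==
["H2","H1","H1","H1"]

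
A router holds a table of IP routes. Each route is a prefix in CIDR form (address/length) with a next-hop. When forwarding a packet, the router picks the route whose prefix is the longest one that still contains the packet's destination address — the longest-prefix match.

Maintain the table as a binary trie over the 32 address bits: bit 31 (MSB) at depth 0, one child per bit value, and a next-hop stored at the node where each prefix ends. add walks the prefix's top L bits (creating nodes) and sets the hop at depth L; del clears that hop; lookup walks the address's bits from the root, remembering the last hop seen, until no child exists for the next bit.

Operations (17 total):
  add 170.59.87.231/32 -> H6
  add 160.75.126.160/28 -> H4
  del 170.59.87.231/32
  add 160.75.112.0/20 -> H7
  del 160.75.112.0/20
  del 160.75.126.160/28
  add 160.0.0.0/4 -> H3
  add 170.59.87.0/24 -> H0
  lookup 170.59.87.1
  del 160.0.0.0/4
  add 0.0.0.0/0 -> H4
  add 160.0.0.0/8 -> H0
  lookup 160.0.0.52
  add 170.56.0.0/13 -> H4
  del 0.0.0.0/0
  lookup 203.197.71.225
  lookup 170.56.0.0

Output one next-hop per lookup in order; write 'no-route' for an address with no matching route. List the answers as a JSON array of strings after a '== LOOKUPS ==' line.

Process each operation:
  add 170.59.87.231/32 -> H6 at depth 32
  add 160.75.126.160/28 -> H4 at depth 28
  del 170.59.87.231/32 (clear depth 32)
  add 160.75.112.0/20 -> H7 at depth 20
  del 160.75.112.0/20 (clear depth 20)
  del 160.75.126.160/28 (clear depth 28)
  add 160.0.0.0/4 -> H3 at depth 4
  add 170.59.87.0/24 -> H0 at depth 24
  lookup 170.59.87.1: bits 101010100011101101010111 walk d0:-→d1:-→d2:-→d3:-→d4:H3→d5:-→d6:-→d7:-→d8:-→d9:-→d10:-→d11:-→d12:-→d13:-→d14:-→d15:-→d16:-→d17:-→d18:-→d19:-→d20:-→d21:-→d22:-→d23:-→d24:H0 -> H0
  del 160.0.0.0/4 (clear depth 4)
  add 0.0.0.0/0 -> H4 at depth 0
  add 160.0.0.0/8 -> H0 at depth 8
  lookup 160.0.0.52: bits 101000000 walk d0:H4→d1:-→d2:-→d3:-→d4:-→d5:-→d6:-→d7:-→d8:H0→d9:- -> H0
  add 170.56.0.0/13 -> H4 at depth 13
  del 0.0.0.0/0 (clear depth 0)
  lookup 203.197.71.225: bits 1 walk d0:-→d1:- -> no-route
  lookup 170.56.0.0: bits 10101010001110 walk d0:-→d1:-→d2:-→d3:-→d4:-→d5:-→d6:-→d7:-→d8:-→d9:-→d10:-→d11:-→d12:-→d13:H4→d14:- -> H4

== LOOKUPS ==
["H0","H0","no-route","H4"]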